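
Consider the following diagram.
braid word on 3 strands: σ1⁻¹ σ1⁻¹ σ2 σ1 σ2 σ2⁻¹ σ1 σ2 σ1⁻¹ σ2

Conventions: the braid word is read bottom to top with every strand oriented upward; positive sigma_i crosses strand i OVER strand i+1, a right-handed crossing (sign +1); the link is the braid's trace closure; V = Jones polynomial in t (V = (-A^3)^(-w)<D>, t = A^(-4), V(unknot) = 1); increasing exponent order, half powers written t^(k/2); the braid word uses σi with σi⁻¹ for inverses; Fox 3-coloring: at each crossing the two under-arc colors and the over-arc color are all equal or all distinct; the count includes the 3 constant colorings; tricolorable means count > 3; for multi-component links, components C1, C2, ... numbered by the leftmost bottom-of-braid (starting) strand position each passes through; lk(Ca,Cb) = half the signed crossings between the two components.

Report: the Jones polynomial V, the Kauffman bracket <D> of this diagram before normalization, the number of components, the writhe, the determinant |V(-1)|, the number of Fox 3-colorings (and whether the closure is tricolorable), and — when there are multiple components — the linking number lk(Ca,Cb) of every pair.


V = -t^-1 + 2 - t + 2t^2 - t^3 + t^4 - t^5
<D> = -A^-14 + A^-10 - A^-6 + 2A^-2 - A^2 + 2A^6 - A^10 (w = +2)
1 component over 10 crossings, w = +2
9 Fox colorings among 3^10, |V(-1)| = 9: tricolorable
why: the word shrinks to σ1⁻¹ σ1⁻¹ σ2 σ1 σ1 σ2 σ1⁻¹ σ2 after cancelling


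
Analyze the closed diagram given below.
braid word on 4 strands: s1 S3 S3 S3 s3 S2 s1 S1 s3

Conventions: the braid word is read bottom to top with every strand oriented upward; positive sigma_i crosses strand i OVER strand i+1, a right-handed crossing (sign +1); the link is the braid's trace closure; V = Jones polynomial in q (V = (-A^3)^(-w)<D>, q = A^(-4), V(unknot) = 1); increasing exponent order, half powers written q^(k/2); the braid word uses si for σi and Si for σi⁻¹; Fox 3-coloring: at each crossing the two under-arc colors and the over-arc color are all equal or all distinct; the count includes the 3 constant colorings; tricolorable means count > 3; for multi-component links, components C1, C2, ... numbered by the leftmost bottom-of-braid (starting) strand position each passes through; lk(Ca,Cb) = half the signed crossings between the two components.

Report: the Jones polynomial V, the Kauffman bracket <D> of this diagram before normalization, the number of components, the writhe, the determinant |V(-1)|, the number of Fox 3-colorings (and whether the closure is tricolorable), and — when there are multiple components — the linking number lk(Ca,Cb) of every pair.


V(q) = 1
bracket: -A^-3, w = -1
1 component, writhe -1, over 9 crossings
det 1, colorings 3 of 3^9 — not tricolorable
observation: inverse pairs cancel, leaving σ1 σ3⁻¹ σ3⁻¹ σ2⁻¹ σ3


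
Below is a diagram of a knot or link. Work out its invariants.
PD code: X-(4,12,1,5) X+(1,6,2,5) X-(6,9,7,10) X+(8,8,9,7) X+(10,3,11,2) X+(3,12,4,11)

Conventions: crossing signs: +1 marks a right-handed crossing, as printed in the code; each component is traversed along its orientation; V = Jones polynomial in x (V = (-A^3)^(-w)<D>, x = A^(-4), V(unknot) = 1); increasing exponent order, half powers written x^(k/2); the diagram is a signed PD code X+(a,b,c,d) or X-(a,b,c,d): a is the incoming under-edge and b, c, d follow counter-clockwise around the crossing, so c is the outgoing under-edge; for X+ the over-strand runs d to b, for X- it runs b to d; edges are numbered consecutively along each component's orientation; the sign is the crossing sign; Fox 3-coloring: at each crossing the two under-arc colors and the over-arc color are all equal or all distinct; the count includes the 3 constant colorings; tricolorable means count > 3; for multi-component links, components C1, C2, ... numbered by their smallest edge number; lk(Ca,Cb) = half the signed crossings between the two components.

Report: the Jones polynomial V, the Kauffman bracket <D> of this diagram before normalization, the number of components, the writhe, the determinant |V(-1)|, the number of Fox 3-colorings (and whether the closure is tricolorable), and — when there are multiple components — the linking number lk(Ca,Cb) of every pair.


V(x) = -x^(1/2) - x^(5/2)
bracket: -A^-4 - A^4, w = +2
2 components, writhe +2, over 6 crossings
lk(C1,C2) = +1
det 2, colorings 3 of 3^6 — not tricolorable
observation: the 1 component pair carries total linking +1


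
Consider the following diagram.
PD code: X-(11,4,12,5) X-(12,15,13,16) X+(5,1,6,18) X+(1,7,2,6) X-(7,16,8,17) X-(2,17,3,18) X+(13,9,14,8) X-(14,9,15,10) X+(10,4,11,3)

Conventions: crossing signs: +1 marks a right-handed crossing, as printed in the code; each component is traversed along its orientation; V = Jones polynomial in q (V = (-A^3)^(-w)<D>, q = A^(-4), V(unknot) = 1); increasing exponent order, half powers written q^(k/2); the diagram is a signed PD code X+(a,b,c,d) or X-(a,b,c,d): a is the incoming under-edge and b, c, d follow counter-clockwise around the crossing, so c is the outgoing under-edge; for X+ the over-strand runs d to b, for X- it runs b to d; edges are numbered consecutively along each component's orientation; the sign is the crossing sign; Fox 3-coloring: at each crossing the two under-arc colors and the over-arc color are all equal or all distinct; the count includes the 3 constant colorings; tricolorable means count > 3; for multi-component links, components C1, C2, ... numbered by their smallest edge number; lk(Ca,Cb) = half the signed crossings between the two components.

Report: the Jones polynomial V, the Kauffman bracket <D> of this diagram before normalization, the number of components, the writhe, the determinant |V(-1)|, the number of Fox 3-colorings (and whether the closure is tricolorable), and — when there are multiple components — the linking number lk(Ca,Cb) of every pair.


Jones polynomial: V(q) = 1
<D> = -A^-3; writhe -1
components 1, writhe -1 (9 crossings)
3-colorings: 3 of 3^9, det 1 — not tricolorable
note: |V(-1)| = 1: so not tricolorable, since 3 does not divide 1


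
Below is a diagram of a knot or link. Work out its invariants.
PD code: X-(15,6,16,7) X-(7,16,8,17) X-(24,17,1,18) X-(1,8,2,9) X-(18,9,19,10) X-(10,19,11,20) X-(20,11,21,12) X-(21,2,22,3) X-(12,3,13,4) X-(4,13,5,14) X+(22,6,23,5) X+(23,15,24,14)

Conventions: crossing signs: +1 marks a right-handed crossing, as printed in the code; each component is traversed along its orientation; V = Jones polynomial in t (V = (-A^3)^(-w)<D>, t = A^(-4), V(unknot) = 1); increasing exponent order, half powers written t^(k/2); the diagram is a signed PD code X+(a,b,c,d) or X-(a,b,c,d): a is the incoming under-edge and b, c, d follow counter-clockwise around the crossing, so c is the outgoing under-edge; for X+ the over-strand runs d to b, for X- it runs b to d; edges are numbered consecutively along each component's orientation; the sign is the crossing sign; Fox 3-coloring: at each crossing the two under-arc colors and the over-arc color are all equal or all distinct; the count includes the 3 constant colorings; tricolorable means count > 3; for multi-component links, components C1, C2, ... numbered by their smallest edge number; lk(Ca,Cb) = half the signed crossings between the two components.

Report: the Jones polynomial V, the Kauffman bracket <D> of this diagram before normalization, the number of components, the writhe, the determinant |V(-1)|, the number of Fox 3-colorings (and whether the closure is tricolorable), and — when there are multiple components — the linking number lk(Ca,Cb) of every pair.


Jones polynomial: V(t) = -t^-10 + t^-9 - t^-8 + t^-7 - t^-6 + t^-5 + t^-3
<D> = A^-12 + A^-4 - 1 + A^4 - A^8 + A^12 - A^16; writhe -8
components 1, writhe -8 (12 crossings)
3-colorings: 3 of 3^12, det 7 — not tricolorable
note: det 7 = |V(-1)|; not divisible by 3, so not tricolorable


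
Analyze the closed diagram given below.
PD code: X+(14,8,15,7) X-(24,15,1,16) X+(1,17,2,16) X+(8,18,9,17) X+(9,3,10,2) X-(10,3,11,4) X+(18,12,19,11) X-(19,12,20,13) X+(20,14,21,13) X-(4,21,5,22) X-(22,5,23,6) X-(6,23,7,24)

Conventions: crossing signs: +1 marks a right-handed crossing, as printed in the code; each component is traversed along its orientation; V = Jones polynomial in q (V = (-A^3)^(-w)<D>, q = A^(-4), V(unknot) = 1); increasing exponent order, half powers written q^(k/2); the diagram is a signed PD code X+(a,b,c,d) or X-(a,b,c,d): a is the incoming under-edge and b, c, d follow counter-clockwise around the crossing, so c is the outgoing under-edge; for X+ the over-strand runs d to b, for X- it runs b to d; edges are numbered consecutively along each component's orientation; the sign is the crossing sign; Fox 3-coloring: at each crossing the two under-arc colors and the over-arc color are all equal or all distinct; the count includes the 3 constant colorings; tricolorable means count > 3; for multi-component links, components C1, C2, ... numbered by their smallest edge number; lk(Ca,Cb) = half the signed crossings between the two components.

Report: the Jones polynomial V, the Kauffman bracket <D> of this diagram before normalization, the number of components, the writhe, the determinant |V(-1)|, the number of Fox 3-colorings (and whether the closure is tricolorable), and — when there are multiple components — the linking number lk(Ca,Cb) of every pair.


V = -q^-3 + q^-2 - q^-1 + 3 - q + q^2 - q^3
<D> = -A^-12 + A^-8 - A^-4 + 3 - A^4 + A^8 - A^12 (w = 0)
1 component over 12 crossings, w = 0
27 Fox colorings among 3^12, |V(-1)| = 9: tricolorable
why: det 9 = |V(-1)|; divisible by 3, so tricolorable


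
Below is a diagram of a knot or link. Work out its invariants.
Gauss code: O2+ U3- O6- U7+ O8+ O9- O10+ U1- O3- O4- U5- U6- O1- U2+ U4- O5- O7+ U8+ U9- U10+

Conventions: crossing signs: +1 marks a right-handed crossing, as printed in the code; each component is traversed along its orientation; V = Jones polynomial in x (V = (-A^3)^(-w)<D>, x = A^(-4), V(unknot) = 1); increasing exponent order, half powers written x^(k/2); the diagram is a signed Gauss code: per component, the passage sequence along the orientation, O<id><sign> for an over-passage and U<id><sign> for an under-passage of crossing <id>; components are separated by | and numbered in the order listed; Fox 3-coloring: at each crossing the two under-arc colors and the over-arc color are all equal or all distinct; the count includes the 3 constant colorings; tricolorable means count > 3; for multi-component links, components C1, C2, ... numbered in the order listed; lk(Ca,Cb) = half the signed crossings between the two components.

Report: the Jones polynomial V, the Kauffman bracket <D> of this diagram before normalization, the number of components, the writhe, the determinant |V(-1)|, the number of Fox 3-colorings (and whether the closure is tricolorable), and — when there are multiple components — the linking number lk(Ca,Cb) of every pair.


Jones polynomial: V(x) = -x^-5 + x^-4 - x^-3 + 2x^-2 - x^-1 + 2 - x
<D> = -A^-10 + 2A^-6 - A^-2 + 2A^2 - A^6 + A^10 - A^14; writhe -2
components 1, writhe -2 (10 crossings)
3-colorings: 9 of 3^10, det 9 — tricolorable
note: V spans 6 powers of x: at least 6 crossings in any diagram


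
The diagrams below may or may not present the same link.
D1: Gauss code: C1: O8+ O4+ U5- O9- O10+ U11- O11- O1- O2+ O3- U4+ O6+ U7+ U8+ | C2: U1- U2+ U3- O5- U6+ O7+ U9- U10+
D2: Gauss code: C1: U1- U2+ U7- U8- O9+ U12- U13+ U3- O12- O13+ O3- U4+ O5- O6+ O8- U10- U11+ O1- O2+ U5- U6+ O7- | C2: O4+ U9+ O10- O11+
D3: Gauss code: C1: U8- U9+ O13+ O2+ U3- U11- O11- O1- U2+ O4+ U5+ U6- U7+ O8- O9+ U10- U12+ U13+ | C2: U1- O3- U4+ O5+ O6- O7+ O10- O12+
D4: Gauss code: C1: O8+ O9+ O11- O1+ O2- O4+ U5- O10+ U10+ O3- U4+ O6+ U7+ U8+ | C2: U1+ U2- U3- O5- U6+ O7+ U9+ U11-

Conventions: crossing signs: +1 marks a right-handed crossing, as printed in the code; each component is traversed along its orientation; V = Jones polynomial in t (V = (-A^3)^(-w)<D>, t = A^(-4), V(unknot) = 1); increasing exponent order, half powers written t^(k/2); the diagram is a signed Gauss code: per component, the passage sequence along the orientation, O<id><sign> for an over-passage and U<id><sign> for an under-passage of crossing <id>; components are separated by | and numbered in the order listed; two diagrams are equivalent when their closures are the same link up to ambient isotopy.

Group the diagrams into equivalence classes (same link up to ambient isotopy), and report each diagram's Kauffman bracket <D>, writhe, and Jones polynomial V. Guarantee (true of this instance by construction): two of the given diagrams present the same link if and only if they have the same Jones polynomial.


classes: {D1, D3, D4} | {D2}
V(D1) = -t^(-3/2) + t^(-1/2) - 2t^(1/2) + t^(3/2) - 2t^(5/2) + t^(7/2)  [11 crossings, <D> = -A^-11 + 2A^-7 - A^-3 + 2A - A^5 + A^9, w = +1]
V(D2) = -t^(1/2) - t^(5/2)  (w -1, c 13, <D> = A^-13 + A^-5)
V(D3) = -t^(-3/2) + t^(-1/2) - 2t^(1/2) + t^(3/2) - 2t^(5/2) + t^(7/2)  (w +1, c 13, <D> = -A^-11 + 2A^-7 - A^-3 + 2A - A^5 + A^9)
V(D4) = -t^(-3/2) + t^(-1/2) - 2t^(1/2) + t^(3/2) - 2t^(5/2) + t^(7/2)  (w +3, c 11, <D> = -A^-5 + 2A^-1 - A^3 + 2A^7 - A^11 + A^15)
note: 2 classes among 4 diagrams; unequal V(t) rules out equality


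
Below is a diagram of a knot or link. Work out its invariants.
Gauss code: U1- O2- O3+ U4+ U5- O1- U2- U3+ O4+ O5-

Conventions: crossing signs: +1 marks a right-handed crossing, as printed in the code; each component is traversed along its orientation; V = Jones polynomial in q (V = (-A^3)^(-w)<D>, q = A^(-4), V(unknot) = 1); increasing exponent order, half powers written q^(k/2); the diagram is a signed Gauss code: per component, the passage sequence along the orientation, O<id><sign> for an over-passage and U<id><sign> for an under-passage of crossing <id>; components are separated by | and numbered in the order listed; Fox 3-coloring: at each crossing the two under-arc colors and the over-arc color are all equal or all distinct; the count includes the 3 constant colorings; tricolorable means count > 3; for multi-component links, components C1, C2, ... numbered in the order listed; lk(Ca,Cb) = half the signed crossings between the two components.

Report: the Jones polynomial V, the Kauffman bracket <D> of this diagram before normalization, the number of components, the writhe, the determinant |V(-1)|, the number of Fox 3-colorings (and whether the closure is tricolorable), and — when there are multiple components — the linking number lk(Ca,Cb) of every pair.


V = 1
<D> = -A^-3 (w = -1)
1 component over 5 crossings, w = -1
3 Fox colorings among 3^5, |V(-1)| = 1: not tricolorable
why: det 1 = |V(-1)|; not divisible by 3, so not tricolorable


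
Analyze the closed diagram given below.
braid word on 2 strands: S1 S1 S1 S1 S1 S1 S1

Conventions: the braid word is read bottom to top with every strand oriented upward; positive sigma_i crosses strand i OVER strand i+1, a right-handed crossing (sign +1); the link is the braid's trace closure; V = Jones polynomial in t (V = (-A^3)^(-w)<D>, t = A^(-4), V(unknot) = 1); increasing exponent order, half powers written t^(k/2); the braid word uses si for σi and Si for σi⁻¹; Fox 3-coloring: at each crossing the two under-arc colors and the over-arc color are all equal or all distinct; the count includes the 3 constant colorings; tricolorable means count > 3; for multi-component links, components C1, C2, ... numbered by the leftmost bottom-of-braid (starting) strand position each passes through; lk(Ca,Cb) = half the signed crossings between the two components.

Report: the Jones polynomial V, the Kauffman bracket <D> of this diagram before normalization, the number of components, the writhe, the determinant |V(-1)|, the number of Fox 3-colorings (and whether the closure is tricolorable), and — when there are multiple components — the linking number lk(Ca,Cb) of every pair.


V = -t^-10 + t^-9 - t^-8 + t^-7 - t^-6 + t^-5 + t^-3
<D> = -A^-9 - A^-1 + A^3 - A^7 + A^11 - A^15 + A^19 (w = -7)
1 component over 7 crossings, w = -7
3 Fox colorings among 3^7, |V(-1)| = 7: not tricolorable
why: the span of V is 7, forcing >= 7 crossings in any diagram


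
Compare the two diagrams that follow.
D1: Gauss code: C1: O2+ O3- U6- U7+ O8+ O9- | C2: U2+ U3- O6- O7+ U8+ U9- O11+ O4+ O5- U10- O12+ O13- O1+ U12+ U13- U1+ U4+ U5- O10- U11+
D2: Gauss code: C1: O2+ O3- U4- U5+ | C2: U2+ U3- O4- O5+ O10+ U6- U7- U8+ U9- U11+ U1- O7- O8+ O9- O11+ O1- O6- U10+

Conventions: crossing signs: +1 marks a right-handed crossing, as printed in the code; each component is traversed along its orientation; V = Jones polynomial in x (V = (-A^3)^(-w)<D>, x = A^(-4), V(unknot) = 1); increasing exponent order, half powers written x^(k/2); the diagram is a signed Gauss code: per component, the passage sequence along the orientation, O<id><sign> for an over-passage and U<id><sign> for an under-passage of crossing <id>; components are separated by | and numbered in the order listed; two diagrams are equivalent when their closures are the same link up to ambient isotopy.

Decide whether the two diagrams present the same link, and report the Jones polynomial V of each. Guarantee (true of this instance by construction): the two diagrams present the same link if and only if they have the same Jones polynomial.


same link: yes
V(D1) = -x^(-1/2) - x^(1/2)  [13 crossings, <D> = A + A^5, w = +1]
V(D2) = -x^(-1/2) - x^(1/2)  (w -1, c 11, <D> = A^-5 + A^-1)
note: Reidemeister moves carry D1 (13 crossings) to D2 (11)


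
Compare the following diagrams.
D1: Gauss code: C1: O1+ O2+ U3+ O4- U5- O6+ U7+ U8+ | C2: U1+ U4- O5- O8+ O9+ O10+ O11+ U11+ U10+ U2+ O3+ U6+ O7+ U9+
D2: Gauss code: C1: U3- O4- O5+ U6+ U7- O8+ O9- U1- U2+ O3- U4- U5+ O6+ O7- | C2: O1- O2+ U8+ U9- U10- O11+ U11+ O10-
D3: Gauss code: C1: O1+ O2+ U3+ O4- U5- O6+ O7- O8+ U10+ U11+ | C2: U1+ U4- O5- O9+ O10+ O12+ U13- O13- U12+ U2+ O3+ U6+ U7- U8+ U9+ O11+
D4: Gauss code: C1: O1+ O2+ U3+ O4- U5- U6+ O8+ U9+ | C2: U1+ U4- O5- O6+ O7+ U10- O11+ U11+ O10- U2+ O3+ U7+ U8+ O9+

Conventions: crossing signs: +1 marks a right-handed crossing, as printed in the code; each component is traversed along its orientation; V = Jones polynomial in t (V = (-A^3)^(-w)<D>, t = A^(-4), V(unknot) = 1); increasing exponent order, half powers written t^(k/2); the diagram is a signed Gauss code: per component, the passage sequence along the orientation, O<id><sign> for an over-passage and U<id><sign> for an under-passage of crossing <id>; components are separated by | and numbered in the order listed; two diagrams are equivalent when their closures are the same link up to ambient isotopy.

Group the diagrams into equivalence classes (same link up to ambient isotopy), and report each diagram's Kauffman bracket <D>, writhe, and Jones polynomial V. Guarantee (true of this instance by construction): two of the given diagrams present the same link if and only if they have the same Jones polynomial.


grouping into links: {D1, D3, D4} | {D2}
V(D1) = -t^(3/2) + t^(5/2) - 3t^(7/2) + 2t^(9/2) - 2t^(11/2) + 2t^(13/2) - t^(15/2)  (w +7, c 11, <D> = A^-9 - 2A^-5 + 2A^-1 - 2A^3 + 3A^7 - A^11 + A^15)
V(D2) = -t^(-1/2) - t^(1/2)  (w -1, c 11, <D> = A^-5 + A^-1)
V(D3) = -t^(3/2) + t^(5/2) - 3t^(7/2) + 2t^(9/2) - 2t^(11/2) + 2t^(13/2) - t^(15/2)  (w +5, c 13, <D> = A^-15 - 2A^-11 + 2A^-7 - 2A^-3 + 3A - A^5 + A^9)
D4 (bracket A^-15 - 2A^-11 + 2A^-7 - 2A^-3 + 3A - A^5 + A^9; 11 crossings at w = +5): V = -t^(3/2) + t^(5/2) - 3t^(7/2) + 2t^(9/2) - 2t^(11/2) + 2t^(13/2) - t^(15/2)
key observation: V(t) takes 2 values over 4 diagrams, fixing the grouping


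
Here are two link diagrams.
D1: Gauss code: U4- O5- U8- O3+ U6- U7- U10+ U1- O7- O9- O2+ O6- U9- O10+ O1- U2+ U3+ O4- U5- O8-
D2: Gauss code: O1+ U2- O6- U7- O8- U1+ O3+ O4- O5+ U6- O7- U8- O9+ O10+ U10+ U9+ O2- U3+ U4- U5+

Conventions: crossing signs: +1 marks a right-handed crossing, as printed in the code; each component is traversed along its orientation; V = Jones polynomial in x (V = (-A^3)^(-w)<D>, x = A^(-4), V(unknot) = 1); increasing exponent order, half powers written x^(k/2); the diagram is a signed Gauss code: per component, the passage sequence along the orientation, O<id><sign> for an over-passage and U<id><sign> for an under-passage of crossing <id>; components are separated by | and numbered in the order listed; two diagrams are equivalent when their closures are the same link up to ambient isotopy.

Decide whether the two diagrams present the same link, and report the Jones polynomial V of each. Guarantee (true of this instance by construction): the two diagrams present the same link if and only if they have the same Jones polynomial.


equivalent: no
V(D1) = -x^-4 + x^-3 + x^-1  (w -4, c 10, <D> = A^-8 + 1 - A^4)
D2 (bracket A^-4 - 1 + 2A^4 - 2A^8 + 2A^12 - 2A^16 + A^20; 10 crossings at w = 0): V = x^-5 - 2x^-4 + 2x^-3 - 2x^-2 + 2x^-1 - 1 + x
why: V(x) takes 2 values over 2 diagrams, fixing the grouping


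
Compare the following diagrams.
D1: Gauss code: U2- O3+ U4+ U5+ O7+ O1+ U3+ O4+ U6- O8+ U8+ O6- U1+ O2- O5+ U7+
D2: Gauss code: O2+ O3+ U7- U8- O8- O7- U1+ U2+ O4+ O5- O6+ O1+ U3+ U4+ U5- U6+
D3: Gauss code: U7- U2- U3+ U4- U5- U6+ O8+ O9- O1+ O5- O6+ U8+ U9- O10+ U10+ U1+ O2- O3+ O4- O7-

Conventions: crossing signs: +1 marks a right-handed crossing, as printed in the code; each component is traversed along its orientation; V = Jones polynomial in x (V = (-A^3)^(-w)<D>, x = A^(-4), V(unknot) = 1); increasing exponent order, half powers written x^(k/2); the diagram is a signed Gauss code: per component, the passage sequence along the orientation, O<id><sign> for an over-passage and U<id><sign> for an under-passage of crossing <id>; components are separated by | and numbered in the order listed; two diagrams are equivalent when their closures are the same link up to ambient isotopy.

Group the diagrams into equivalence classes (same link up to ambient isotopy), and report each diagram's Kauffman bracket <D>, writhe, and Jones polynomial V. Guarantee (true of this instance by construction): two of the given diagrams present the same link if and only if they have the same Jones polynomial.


grouping into links: {D1} | {D2} | {D3}
V(D1) = x - x^2 + 2x^3 - x^4 + x^5 - x^6  (w +4, c 8, <D> = -A^-12 + A^-8 - A^-4 + 2 - A^4 + A^8)
V(D2) = x + x^3 - x^4  [8 crossings, <D> = -A^-10 + A^-6 + A^2, w = +2]
V(D3) = 1  [10 crossings, <D> = 1, w = 0]
why: comparing 3 Jones polynomials yields 3 groups


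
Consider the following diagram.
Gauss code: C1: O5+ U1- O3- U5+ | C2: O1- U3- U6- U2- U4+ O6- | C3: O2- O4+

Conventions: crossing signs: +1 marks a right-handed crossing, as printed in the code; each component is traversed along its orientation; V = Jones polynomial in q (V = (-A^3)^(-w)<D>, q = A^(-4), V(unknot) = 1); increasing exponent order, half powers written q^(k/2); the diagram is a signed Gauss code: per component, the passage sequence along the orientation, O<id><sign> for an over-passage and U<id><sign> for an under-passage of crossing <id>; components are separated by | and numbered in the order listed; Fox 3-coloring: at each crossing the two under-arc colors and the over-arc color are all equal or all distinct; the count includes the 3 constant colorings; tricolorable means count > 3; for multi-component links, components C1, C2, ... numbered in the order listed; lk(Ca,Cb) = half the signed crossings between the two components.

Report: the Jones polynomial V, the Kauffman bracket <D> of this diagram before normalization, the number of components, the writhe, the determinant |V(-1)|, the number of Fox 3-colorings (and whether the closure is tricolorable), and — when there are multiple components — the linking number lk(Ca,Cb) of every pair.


Jones polynomial: V(q) = q^-3 + q^-2 + q^-1 + 1
<D> = A^-6 + A^-2 + A^2 + A^6; writhe -2
components 3, writhe -2 (6 crossings)
linking number lk(C1,C2) = -1
lk(C1,C3): 0
lk(C2,C3) = 0
3-colorings: 9 of 3^7, det 0 — tricolorable
note: span 3 respects span(V) <= c + mu - 1 = 8 for this 3-component diagram


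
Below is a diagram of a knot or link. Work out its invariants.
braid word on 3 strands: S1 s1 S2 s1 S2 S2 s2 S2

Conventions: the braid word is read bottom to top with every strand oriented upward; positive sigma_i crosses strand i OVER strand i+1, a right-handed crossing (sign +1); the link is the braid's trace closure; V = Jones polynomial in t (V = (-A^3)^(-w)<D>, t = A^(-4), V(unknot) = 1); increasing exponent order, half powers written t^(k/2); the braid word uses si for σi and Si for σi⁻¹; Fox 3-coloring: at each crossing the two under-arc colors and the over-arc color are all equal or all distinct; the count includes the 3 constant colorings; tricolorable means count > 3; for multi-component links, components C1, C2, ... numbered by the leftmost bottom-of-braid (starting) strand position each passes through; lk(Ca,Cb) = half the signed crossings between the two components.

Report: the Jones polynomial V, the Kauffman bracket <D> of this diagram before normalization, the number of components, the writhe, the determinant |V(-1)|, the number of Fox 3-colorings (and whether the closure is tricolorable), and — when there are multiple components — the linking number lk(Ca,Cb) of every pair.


V(t) = -t^-4 + t^-3 + t^-1
bracket: A^-2 + A^6 - A^10, w = -2
1 component, writhe -2, over 8 crossings
det 3, colorings 9 of 3^8 — tricolorable
observation: det 3 = |V(-1)|; divisible by 3, so tricolorable


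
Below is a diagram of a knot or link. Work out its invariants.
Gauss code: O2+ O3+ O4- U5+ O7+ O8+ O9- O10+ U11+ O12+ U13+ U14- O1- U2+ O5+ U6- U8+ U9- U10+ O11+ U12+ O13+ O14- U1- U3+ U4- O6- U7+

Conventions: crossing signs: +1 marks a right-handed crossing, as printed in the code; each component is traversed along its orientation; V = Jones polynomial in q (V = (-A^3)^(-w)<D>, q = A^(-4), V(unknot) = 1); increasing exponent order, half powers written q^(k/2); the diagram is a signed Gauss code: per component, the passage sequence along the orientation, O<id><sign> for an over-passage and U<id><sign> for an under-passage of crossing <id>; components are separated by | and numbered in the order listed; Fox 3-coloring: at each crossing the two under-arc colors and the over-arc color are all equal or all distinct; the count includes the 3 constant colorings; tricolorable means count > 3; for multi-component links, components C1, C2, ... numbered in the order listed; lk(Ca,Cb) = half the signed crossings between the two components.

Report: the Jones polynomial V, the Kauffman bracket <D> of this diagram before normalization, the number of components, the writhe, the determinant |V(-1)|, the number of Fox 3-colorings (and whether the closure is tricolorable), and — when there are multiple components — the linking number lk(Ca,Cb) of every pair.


Jones polynomial: V(q) = q - q^2 + 2q^3 - q^4 + q^5 - q^6
<D> = -A^-12 + A^-8 - A^-4 + 2 - A^4 + A^8; writhe +4
components 1, writhe +4 (14 crossings)
3-colorings: 3 of 3^14, det 7 — not tricolorable
note: |V(-1)| = 7: so not tricolorable, since 3 does not divide 7


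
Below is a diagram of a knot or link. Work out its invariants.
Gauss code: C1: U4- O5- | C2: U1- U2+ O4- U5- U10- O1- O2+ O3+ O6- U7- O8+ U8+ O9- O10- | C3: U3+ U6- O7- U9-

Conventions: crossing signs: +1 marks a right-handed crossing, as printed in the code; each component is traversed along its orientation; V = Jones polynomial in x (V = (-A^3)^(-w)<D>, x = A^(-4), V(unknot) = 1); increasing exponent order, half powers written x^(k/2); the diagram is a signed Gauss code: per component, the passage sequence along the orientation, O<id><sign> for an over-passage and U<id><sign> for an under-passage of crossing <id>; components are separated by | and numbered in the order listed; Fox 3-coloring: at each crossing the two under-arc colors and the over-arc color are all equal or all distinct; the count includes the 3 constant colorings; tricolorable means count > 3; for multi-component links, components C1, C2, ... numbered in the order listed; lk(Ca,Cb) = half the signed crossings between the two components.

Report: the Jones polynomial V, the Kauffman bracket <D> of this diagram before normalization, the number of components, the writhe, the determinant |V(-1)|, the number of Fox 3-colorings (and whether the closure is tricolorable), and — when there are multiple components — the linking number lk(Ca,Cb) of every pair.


V(x) = x^-5 + 2x^-3 + x^-1
bracket: A^-8 + 2 + A^8, w = -4
3 components, writhe -4, over 10 crossings
lk(C1,C2) = -1
linking number lk(C1,C3) = 0
lk(C2,C3): -1
det 4, colorings 3 of 3^10 — not tricolorable
observation: w = -4 shifts under R1 moves; the (-A^3)^(4) factor cancels that in V


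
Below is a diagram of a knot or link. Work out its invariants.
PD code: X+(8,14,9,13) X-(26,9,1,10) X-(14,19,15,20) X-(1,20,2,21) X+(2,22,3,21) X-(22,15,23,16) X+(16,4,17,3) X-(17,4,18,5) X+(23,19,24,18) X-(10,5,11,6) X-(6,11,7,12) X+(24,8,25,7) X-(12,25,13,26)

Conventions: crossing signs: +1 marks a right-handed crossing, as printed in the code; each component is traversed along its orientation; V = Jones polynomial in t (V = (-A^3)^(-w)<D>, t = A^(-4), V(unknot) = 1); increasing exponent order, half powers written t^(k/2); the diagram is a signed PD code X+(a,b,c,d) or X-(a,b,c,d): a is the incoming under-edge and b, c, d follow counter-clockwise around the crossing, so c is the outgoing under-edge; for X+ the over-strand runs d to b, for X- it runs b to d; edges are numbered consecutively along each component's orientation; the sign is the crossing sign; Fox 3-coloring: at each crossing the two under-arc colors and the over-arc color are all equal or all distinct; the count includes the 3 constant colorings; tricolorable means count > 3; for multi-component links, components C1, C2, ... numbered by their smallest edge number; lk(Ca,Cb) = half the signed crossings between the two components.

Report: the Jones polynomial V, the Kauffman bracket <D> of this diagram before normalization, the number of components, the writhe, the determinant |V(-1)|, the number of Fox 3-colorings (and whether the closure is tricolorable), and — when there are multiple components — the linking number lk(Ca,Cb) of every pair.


V(t) = t^-5 - 2t^-4 + 2t^-3 - 2t^-2 + 2t^-1 - 1 + t
bracket: -A^-13 + A^-9 - 2A^-5 + 2A^-1 - 2A^3 + 2A^7 - A^11, w = -3
1 component, writhe -3, over 13 crossings
det 11, colorings 3 of 3^13 — not tricolorable
observation: V spans 6 powers of t: at least 6 crossings in any diagram


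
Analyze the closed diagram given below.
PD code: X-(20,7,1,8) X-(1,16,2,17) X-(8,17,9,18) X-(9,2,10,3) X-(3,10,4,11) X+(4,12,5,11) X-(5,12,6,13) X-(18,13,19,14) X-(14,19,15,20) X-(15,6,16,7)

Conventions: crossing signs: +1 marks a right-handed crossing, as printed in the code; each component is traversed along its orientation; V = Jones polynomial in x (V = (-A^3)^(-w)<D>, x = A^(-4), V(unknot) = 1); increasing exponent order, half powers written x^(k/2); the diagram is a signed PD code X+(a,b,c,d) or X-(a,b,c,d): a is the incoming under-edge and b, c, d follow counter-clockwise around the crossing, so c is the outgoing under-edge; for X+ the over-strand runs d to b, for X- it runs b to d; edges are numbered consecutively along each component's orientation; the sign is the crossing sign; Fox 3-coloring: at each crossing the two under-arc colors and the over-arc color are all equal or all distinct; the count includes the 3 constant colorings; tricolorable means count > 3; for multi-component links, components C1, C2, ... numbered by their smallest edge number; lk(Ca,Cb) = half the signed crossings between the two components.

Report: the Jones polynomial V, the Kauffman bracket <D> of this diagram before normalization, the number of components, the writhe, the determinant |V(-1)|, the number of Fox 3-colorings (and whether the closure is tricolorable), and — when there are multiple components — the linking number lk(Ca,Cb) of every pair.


Jones polynomial: V(x) = -x^-8 + x^-5 + x^-3
<D> = A^-12 + A^-4 - A^8; writhe -8
components 1, writhe -8 (10 crossings)
3-colorings: 9 of 3^10, det 3 — tricolorable
note: V spans 5 powers of x: at least 5 crossings in any diagram


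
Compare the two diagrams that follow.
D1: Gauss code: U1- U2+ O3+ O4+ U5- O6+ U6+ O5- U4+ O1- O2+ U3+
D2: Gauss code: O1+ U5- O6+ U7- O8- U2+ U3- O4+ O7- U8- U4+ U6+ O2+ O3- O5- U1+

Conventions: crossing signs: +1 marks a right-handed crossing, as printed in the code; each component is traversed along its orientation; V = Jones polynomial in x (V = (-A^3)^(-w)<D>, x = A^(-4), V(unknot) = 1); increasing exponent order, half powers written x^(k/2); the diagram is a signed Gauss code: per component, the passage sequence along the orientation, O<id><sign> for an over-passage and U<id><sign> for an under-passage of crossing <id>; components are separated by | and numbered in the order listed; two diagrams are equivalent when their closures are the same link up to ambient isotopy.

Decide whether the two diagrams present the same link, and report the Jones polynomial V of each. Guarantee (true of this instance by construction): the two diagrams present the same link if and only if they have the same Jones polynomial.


same link: yes
V(D1) = 1  [6 crossings, <D> = A^6, w = +2]
V(D2) = 1  (w 0, c 8, <D> = 1)
note: one V(x) for all 2 diagrams — one class (guaranteed)


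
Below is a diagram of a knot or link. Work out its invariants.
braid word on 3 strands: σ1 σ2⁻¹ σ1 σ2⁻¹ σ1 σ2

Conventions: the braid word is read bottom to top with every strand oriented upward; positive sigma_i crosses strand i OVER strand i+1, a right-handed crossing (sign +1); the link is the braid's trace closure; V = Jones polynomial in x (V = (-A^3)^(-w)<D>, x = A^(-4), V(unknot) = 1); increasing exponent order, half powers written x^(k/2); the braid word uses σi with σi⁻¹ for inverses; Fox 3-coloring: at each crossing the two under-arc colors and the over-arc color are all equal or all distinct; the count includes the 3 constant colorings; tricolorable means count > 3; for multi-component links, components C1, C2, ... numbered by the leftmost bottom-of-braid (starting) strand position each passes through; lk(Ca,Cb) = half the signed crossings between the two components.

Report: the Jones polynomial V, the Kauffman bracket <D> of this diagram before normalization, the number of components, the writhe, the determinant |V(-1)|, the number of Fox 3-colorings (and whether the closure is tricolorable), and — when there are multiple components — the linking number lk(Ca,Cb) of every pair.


Jones polynomial: V(x) = 1 + x + x^2 + x^3
<D> = A^-6 + A^-2 + A^2 + A^6; writhe +2
components 3, writhe +2 (6 crossings)
linking number lk(C1,C2) = 0
lk(C1,C3): 0
lk(C2,C3) = +1
3-colorings: 9 of 3^6, det 0 — tricolorable
note: det 0 = |V(-1)|; divisible by 3, so tricolorable


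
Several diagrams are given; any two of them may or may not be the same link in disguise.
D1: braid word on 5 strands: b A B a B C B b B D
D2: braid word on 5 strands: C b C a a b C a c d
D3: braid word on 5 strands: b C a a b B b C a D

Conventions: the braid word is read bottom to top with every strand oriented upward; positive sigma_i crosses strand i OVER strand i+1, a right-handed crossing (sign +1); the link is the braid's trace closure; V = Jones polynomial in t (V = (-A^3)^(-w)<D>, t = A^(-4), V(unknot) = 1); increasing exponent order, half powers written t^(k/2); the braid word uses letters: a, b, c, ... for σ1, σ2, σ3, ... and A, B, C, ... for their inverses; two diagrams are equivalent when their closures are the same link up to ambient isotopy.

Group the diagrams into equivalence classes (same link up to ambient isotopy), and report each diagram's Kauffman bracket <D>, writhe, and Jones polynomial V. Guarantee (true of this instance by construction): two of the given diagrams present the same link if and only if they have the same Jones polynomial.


equivalence classes: {D1} | {D2, D3}
D1 (bracket A^-12; 10 crossings at w = -4): V = 1
V(D2) = t^-1 - 1 + 2t - 2t^2 + 2t^3 - 2t^4 + t^5  (w +4, c 10, <D> = A^-8 - 2A^-4 + 2 - 2A^4 + 2A^8 - A^12 + A^16)
V(D3) = t^-1 - 1 + 2t - 2t^2 + 2t^3 - 2t^4 + t^5  [10 crossings, <D> = A^-14 - 2A^-10 + 2A^-6 - 2A^-2 + 2A^2 - A^6 + A^10, w = +2]
key observation: 2 classes among 3 diagrams; unequal V(t) rules out equality


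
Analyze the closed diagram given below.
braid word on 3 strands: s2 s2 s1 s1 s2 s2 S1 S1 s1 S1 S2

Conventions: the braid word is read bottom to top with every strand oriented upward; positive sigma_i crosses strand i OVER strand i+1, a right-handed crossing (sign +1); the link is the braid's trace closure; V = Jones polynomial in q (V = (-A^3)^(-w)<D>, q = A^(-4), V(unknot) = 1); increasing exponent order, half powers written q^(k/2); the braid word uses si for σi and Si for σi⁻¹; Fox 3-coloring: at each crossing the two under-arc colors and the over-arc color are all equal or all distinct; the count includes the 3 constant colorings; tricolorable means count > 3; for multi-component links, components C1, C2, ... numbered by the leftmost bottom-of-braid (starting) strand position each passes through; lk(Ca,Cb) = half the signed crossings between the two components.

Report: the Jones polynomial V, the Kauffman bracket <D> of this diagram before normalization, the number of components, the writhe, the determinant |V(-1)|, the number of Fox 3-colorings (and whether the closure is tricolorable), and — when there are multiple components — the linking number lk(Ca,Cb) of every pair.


V(q) = -2q^(1/2) + q^(3/2) - 2q^(5/2) + q^(7/2) - q^(9/2) + q^(11/2)
bracket: -A^-13 + A^-9 - A^-5 + 2A^-1 - A^3 + 2A^7, w = +3
2 components, writhe +3, over 11 crossings
lk(C1,C2) = 0
det 8, colorings 3 of 3^11 — not tricolorable
observation: the span of V is 5, within the link bound 11 + 2 - 1


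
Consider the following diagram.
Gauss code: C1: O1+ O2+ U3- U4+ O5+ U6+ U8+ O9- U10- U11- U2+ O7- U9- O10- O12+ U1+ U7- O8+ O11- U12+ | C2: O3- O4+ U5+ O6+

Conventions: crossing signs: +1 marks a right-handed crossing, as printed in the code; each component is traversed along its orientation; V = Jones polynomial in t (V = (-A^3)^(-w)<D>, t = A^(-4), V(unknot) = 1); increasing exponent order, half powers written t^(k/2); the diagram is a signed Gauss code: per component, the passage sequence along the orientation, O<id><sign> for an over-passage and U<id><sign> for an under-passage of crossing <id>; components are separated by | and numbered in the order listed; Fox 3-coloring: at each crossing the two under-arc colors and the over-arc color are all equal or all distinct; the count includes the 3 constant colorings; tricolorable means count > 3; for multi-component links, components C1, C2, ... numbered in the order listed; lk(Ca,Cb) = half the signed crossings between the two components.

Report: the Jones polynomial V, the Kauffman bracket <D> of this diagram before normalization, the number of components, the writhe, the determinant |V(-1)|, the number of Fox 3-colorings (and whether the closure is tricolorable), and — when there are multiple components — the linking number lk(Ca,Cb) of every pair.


Jones polynomial: V(t) = t^(-5/2) - 2t^(-3/2) + 3t^(-1/2) - 5t^(1/2) + 4t^(3/2) - 5t^(5/2) + 3t^(7/2) - 2t^(9/2) + t^(11/2)
<D> = A^-16 - 2A^-12 + 3A^-8 - 5A^-4 + 4 - 5A^4 + 3A^8 - 2A^12 + A^16; writhe +2
components 2, writhe +2 (12 crossings)
linking number lk(C1,C2) = +1
3-colorings: 3 of 3^12, det 26 — not tricolorable
note: the span of V is 8, within the link bound 12 + 2 - 1


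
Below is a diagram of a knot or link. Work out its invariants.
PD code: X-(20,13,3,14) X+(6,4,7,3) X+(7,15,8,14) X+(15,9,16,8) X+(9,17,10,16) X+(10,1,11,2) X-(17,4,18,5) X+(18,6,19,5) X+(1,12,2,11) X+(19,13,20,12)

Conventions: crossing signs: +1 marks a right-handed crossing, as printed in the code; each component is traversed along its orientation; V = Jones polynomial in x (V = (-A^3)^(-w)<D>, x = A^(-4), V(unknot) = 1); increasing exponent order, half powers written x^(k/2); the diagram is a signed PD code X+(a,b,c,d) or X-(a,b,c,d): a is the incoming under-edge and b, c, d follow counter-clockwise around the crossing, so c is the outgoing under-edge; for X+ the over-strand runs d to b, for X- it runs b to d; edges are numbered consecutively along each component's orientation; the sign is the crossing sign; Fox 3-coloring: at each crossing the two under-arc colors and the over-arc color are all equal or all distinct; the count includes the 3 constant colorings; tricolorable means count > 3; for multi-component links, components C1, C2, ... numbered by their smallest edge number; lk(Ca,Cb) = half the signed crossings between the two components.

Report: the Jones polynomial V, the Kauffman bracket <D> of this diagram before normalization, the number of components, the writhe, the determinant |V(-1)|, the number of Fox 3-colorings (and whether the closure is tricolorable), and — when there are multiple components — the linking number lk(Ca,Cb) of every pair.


V(x) = -x^(3/2) - 2x^(7/2) + x^(9/2) - x^(11/2) + x^(13/2)
bracket: A^-8 - A^-4 + 1 - 2A^4 - A^12, w = +6
2 components, writhe +6, over 10 crossings
lk(C1,C2) = +1
det 6, colorings 9 of 3^10 — tricolorable
observation: w = +6 (over 10 crossings) is diagram-only; (-A^3)^(-6) removes it from V
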